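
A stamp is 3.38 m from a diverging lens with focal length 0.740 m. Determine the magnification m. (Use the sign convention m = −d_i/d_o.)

m = +0.180

For a diverging lens, f = -0.740 m.
1/d_i = 1/f − 1/d_o = 1/(-0.7400) − 1/(3.38) = -1.647, so d_i = -0.6071 m.
m = −d_i/d_o = −(-0.6071)/(3.38) = +0.180.
The image is virtual, upright and reduced, on the same side as the object.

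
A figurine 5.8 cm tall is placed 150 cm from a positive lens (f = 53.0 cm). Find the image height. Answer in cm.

1/d_i = 1/f − 1/d_o = 1/(53.00) − 1/(150) = 0.01220, so d_i = 81.96 cm.
m = −d_i/d_o = -0.5464.
|h_i| = |m|·h_o = 0.5464 × 5.8 = 3.17 cm. The image is real, inverted and reduced, on the far side of the lens.

3.17 cm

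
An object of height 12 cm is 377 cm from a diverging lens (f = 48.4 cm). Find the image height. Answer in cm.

For a diverging lens, f = -48.4 cm.
1/d_i = 1/f − 1/d_o = 1/(-48.40) − 1/(377) = -0.02331, so d_i = -42.89 cm.
m = −d_i/d_o = +0.1138.
|h_i| = |m|·h_o = 0.1138 × 12 = 1.37 cm. The image is virtual, upright and reduced, on the same side as the object.

1.37 cm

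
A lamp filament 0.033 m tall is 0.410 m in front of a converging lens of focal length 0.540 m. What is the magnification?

1/d_i = 1/f − 1/d_o = 1/(0.5400) − 1/(0.410) = -0.5872, so d_i = -1.703 m.
m = −d_i/d_o = −(-1.703)/(0.410) = +4.15.
The image is virtual, upright and enlarged, on the same side as the object.

m = +4.15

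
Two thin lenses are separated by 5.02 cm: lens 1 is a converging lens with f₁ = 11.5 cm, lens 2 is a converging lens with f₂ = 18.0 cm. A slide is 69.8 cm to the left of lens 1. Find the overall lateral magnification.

Lens 1: 1/d_i1 = 1/(11.5) − 1/(69.8) = 0.07263, so d_i1 = 13.77 cm; m₁ = −d_i1/d_o1 = -0.1973.
d_o2 = 5.02 − (13.77) = -8.750 cm (virtual object).
Lens 2: 1/d_i2 = 1/(18.0) − 1/(-8.750) = 0.1698, so d_i2 = 5.888 cm; m₂ = −d_i2/d_o2 = +0.6729.
m = m₁·m₂ = (-0.1973)(+0.6729) = -0.133.

m = -0.133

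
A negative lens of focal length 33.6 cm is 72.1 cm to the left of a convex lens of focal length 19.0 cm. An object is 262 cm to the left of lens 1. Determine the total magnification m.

f₁ = −33.6 cm (diverging).
Lens 1: 1/d_i1 = 1/(-33.6) − 1/(262) = -0.03358, so d_i1 = -29.78 cm; m₁ = −d_i1/d_o1 = +0.1137.
d_o2 = 72.1 − (-29.78) = 101.9 cm.
Lens 2: 1/d_i2 = 1/(19.0) − 1/(101.9) = 0.04282, so d_i2 = 23.35 cm; m₂ = −d_i2/d_o2 = -0.2292.
m = m₁·m₂ = (+0.1137)(-0.2292) = -0.0261.

m = -0.0261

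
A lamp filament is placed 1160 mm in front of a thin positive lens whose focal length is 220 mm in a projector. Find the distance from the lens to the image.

Thin-lens equation: 1/q = 1/f − 1/p = 1/(220.0) − 1/(1160) = 0.004545 − 0.0008621 = 0.003683, so q = 271 mm.
The image is real, inverted and reduced, on the far side of the lens.

271 mm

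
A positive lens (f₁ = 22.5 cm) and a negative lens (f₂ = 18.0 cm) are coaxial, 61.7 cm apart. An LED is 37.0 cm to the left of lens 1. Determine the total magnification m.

Lens 1: 1/d_i1 = 1/(22.5) − 1/(37.0) = 0.01742, so d_i1 = 57.41 cm; m₁ = −d_i1/d_o1 = -1.552.
d_o2 = 61.7 − (57.41) = 4.290 cm.
f₂ = −18.0 cm (diverging).
Lens 2: 1/d_i2 = 1/(-18.0) − 1/(4.290) = -0.2887, so d_i2 = -3.464 cm; m₂ = −d_i2/d_o2 = +0.8075.
m = m₁·m₂ = (-1.552)(+0.8075) = -1.25.

m = -1.25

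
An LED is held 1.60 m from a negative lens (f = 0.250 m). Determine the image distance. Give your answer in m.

For a negative lens, f = -0.250 m.
Lens equation: 1/q = 1/f − 1/p = 1/(-0.2500) − 1/(1.60) = -4.000 − 0.6250 = -4.625, so q = -0.216 m.
The image is virtual, upright and reduced, on the same side as the object.

0.216 m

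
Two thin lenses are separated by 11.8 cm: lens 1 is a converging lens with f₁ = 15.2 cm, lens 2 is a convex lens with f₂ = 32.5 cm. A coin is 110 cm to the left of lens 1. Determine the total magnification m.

Lens 1: 1/d_i1 = 1/(15.2) − 1/(110) = 0.05670, so d_i1 = 17.64 cm; m₁ = −d_i1/d_o1 = -0.1604.
d_o2 = 11.8 − (17.64) = -5.840 cm (virtual object).
Lens 2: 1/d_i2 = 1/(32.5) − 1/(-5.840) = 0.2020, so d_i2 = 4.950 cm; m₂ = −d_i2/d_o2 = +0.8477.
m = m₁·m₂ = (-0.1604)(+0.8477) = -0.136.

m = -0.136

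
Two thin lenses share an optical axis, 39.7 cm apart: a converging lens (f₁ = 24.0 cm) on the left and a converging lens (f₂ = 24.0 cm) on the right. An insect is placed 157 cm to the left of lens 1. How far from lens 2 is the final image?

Lens 1: 1/d_i1 = 1/f₁ − 1/d_o1 = 1/(24.0) − 1/(157) = 0.03530, so d_i1 = 28.33 cm.
The intermediate image is 28.33 cm to the right of lens 1, which is 39.7 − (28.33) = 11.37 cm to the left of lens 2, so d_o2 = +11.37 cm.
Lens 2: 1/d_i2 = 1/f₂ − 1/d_o2 = 1/(24.0) − 1/(11.37) = -0.04628, so d_i2 = -21.6 cm.
The final image is virtual, 21.6 cm to the left of lens 2 (overall magnification ≈ -0.34).

21.6 cm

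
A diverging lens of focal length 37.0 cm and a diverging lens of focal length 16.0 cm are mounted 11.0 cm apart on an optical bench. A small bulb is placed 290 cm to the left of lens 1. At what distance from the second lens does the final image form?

Lens 1 is diverging, so f₁ = −37.0 cm.
Lens 1: 1/d_i1 = 1/f₁ − 1/d_o1 = 1/(-37.0) − 1/(290) = -0.03048, so d_i1 = -32.81 cm.
The intermediate image is 32.81 cm to the left of lens 1 (virtual), which is 11.0 − (-32.81) = 43.81 cm to the left of lens 2, so d_o2 = +43.81 cm.
Lens 2 is diverging, so f₂ = −16.0 cm.
Lens 2: 1/d_i2 = 1/f₂ − 1/d_o2 = 1/(-16.0) − 1/(43.81) = -0.08533, so d_i2 = -11.7 cm.
The final image is virtual, 11.7 cm to the left of lens 2 (overall magnification ≈ 0.030).

11.7 cm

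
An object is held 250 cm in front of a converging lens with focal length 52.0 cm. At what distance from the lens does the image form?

Lens equation: 1/s_i = 1/f − 1/s_o = 1/(52.00) − 1/(250) = 0.01923 − 0.004000 = 0.01523, so s_i = 65.7 cm.
The image is real, inverted and reduced, on the far side of the lens.

65.7 cm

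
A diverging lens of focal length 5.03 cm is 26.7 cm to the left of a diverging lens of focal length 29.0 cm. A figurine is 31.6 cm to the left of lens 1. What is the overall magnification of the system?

m = +0.0663

f₁ = −5.03 cm (diverging).
Lens 1: 1/d_i1 = 1/(-5.03) − 1/(31.6) = -0.2305, so d_i1 = -4.339 cm; m₁ = −d_i1/d_o1 = +0.1373.
d_o2 = 26.7 − (-4.339) = 31.04 cm.
f₂ = −29.0 cm (diverging).
Lens 2: 1/d_i2 = 1/(-29.0) − 1/(31.04) = -0.06670, so d_i2 = -14.99 cm; m₂ = −d_i2/d_o2 = +0.4830.
m = m₁·m₂ = (+0.1373)(+0.4830) = +0.0663.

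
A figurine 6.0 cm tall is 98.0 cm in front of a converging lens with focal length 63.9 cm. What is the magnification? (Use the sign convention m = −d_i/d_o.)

m = -1.87

1/d_i = 1/f − 1/d_o = 1/(63.90) − 1/(98.0) = 0.005445, so d_i = 183.6 cm.
m = −d_i/d_o = −(183.6)/(98.0) = -1.87.
The image is real, inverted and enlarged, on the far side of the lens.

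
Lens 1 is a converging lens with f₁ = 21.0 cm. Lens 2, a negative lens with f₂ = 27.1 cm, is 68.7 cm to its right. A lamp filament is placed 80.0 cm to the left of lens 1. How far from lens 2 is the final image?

Lens 1: 1/d_i1 = 1/f₁ − 1/d_o1 = 1/(21.0) − 1/(80.0) = 0.03512, so d_i1 = 28.47 cm.
The intermediate image is 28.47 cm to the right of lens 1, which is 68.7 − (28.47) = 40.23 cm to the left of lens 2, so d_o2 = +40.23 cm.
Lens 2 is diverging, so f₂ = −27.1 cm.
Lens 2: 1/d_i2 = 1/f₂ − 1/d_o2 = 1/(-27.1) − 1/(40.23) = -0.06176, so d_i2 = -16.2 cm.
The final image is virtual, 16.2 cm to the left of lens 2 (overall magnification ≈ -0.14).

16.2 cm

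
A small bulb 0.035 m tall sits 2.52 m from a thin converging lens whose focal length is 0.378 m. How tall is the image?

1/d_i = 1/f − 1/d_o = 1/(0.3780) − 1/(2.52) = 2.249, so d_i = 0.4447 m.
m = −d_i/d_o = -0.1765.
|h_i| = |m|·h_o = 0.1765 × 0.035 = 0.00618 m. The image is real, inverted and reduced, on the far side of the lens.

0.00618 m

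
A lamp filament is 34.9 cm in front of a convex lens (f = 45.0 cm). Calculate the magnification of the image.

m = +4.46

1/d_i = 1/f − 1/d_o = 1/(45.00) − 1/(34.9) = -0.006431, so d_i = -155.5 cm.
m = −d_i/d_o = −(-155.5)/(34.9) = +4.46.
The image is virtual, upright and enlarged, on the same side as the object.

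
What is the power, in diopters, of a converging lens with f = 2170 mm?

P = +0.461 D

f = 217 cm = 2.17 m.
P = 1/f = 1/(2.17 m) = +0.461 D.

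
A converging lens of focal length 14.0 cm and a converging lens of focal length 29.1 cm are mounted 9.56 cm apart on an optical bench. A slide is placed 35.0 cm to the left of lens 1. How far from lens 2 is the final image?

9.35 cm

Lens 1: 1/d_i1 = 1/f₁ − 1/d_o1 = 1/(14.0) − 1/(35.0) = 0.04286, so d_i1 = 23.33 cm.
The intermediate image is 23.33 cm to the right of lens 1, which lies 13.77 cm to the right of lens 2 — a virtual object — so d_o2 = −13.77 cm.
Lens 2: 1/d_i2 = 1/f₂ − 1/d_o2 = 1/(29.1) − 1/(-13.77) = 0.1070, so d_i2 = 9.35 cm.
The final image is real, 9.35 cm to the right of lens 2 (overall magnification ≈ -0.45).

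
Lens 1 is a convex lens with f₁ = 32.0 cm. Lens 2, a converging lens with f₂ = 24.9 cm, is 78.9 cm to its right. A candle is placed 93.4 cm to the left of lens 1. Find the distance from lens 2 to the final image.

141 cm

Lens 1: 1/d_i1 = 1/f₁ − 1/d_o1 = 1/(32.0) − 1/(93.4) = 0.02054, so d_i1 = 48.68 cm.
The intermediate image is 48.68 cm to the right of lens 1, which is 78.9 − (48.68) = 30.22 cm to the left of lens 2, so d_o2 = +30.22 cm.
Lens 2: 1/d_i2 = 1/f₂ − 1/d_o2 = 1/(24.9) − 1/(30.22) = 0.007070, so d_i2 = 141 cm.
The final image is real, 141 cm to the right of lens 2 (overall magnification ≈ 2.4).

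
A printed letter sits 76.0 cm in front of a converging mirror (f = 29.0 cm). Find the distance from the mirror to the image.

46.9 cm

Mirror equation: 1/q = 1/f − 1/p = 1/(29.00) − 1/(76.0) = 0.03448 − 0.01316 = 0.02132, so q = 46.9 cm.
The image is real, inverted and reduced, in front of the mirror.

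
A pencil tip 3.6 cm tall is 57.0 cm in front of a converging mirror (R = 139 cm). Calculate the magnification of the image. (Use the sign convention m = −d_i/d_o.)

f = R/2 = 139/2 = 69.50 cm.
1/d_i = 1/f − 1/d_o = 1/(69.50) − 1/(57.0) = -0.003155, so d_i = -316.9 cm.
m = −d_i/d_o = −(-316.9)/(57.0) = +5.56.
The image is virtual, upright and enlarged, behind the mirror.

m = +5.56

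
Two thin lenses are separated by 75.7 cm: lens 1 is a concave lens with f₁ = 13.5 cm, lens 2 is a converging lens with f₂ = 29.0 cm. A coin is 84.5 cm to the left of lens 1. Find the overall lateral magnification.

m = -0.0685

f₁ = −13.5 cm (diverging).
Lens 1: 1/d_i1 = 1/(-13.5) − 1/(84.5) = -0.08591, so d_i1 = -11.64 cm; m₁ = −d_i1/d_o1 = +0.1378.
d_o2 = 75.7 − (-11.64) = 87.34 cm.
Lens 2: 1/d_i2 = 1/(29.0) − 1/(87.34) = 0.02303, so d_i2 = 43.42 cm; m₂ = −d_i2/d_o2 = -0.4971.
m = m₁·m₂ = (+0.1378)(-0.4971) = -0.0685.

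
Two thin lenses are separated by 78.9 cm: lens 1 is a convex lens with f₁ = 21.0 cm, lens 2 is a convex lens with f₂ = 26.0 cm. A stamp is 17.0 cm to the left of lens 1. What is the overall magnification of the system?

Lens 1: 1/d_i1 = 1/(21.0) − 1/(17.0) = -0.01120, so d_i1 = -89.25 cm; m₁ = −d_i1/d_o1 = +5.250.
d_o2 = 78.9 − (-89.25) = 168.2 cm.
Lens 2: 1/d_i2 = 1/(26.0) − 1/(168.2) = 0.03252, so d_i2 = 30.75 cm; m₂ = −d_i2/d_o2 = -0.1828.
m = m₁·m₂ = (+5.250)(-0.1828) = -0.960.

m = -0.960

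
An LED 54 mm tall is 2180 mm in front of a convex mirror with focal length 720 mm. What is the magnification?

For a convex mirror, f = -720 mm.
1/d_i = 1/f − 1/d_o = 1/(-720.0) − 1/(2180) = -0.001848, so d_i = -541.2 mm.
m = −d_i/d_o = −(-541.2)/(2180) = +0.248.
The image is virtual, upright and reduced, behind the mirror.

m = +0.248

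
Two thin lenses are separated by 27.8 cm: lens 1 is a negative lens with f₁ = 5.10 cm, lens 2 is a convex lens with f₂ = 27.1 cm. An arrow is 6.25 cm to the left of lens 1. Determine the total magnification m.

f₁ = −5.10 cm (diverging).
Lens 1: 1/d_i1 = 1/(-5.10) − 1/(6.25) = -0.3561, so d_i1 = -2.808 cm; m₁ = −d_i1/d_o1 = +0.4493.
d_o2 = 27.8 − (-2.808) = 30.61 cm.
Lens 2: 1/d_i2 = 1/(27.1) − 1/(30.61) = 0.004231, so d_i2 = 236.3 cm; m₂ = −d_i2/d_o2 = -7.721.
m = m₁·m₂ = (+0.4493)(-7.721) = -3.47.

m = -3.47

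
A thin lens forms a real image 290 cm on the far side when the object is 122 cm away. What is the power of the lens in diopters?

d_i = +290 cm.
1/f = 1/d_o + 1/d_i = 1/(122) + 1/(290) = 0.01164 cm⁻¹.
f = 85.87 cm = 0.8587 m, so P = 1/f = +1.16 D.

P = +1.16 D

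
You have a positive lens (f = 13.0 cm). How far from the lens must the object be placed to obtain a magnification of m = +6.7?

m = −d_i/d_o ⇒ d_i = −m·d_o.
1/f = 1/d_o + 1/d_i = 1/d_o − 1/(m·d_o) = (1 − 1/m)/d_o, so d_o = f(1 − 1/m) = (13.00)(1 − 1/(+6.7)) = 11.1 cm.

11.1 cm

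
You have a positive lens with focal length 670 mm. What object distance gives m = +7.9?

m = −d_i/d_o ⇒ d_i = −m·d_o.
1/f = 1/d_o + 1/d_i = 1/d_o − 1/(m·d_o) = (1 − 1/m)/d_o, so d_o = f(1 − 1/m) = (670.0)(1 − 1/(+7.9)) = 585 mm.

585 mm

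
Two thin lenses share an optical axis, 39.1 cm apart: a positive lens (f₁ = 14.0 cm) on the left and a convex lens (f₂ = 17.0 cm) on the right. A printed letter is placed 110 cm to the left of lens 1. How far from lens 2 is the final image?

64.7 cm

Lens 1: 1/d_i1 = 1/f₁ − 1/d_o1 = 1/(14.0) − 1/(110) = 0.06234, so d_i1 = 16.04 cm.
The intermediate image is 16.04 cm to the right of lens 1, which is 39.1 − (16.04) = 23.06 cm to the left of lens 2, so d_o2 = +23.06 cm.
Lens 2: 1/d_i2 = 1/f₂ − 1/d_o2 = 1/(17.0) − 1/(23.06) = 0.01546, so d_i2 = 64.7 cm.
The final image is real, 64.7 cm to the right of lens 2 (overall magnification ≈ 0.41).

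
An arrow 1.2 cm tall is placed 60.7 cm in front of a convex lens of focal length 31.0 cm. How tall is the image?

1/d_i = 1/f − 1/d_o = 1/(31.00) − 1/(60.7) = 0.01578, so d_i = 63.36 cm.
m = −d_i/d_o = -1.044.
|h_i| = |m|·h_o = 1.044 × 1.2 = 1.25 cm. The image is real, inverted and enlarged, on the far side of the lens.

1.25 cm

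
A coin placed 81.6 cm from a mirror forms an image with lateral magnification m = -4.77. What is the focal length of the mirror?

f = 67.5 cm (concave)

m = −d_i/d_o ⇒ d_i = −m·d_o = −(-4.77)·(81.6) = 389.2 cm.
1/f = 1/d_o + 1/d_i = 1/(81.6) + 1/(389.2) = 0.01482, so f = 67.5 cm.
Since f is positive, the mirror is concave.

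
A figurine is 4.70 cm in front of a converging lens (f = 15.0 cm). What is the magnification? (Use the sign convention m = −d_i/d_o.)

1/d_i = 1/f − 1/d_o = 1/(15.00) − 1/(4.70) = -0.1461, so d_i = -6.845 cm.
m = −d_i/d_o = −(-6.845)/(4.70) = +1.46.
The image is virtual, upright and enlarged, on the same side as the object.

m = +1.46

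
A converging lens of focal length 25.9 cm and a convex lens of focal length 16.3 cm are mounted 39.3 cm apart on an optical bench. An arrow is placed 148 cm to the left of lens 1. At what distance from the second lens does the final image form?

Lens 1: 1/d_i1 = 1/f₁ − 1/d_o1 = 1/(25.9) − 1/(148) = 0.03185, so d_i1 = 31.39 cm.
The intermediate image is 31.39 cm to the right of lens 1, which is 39.3 − (31.39) = 7.910 cm to the left of lens 2, so d_o2 = +7.910 cm.
Lens 2: 1/d_i2 = 1/f₂ − 1/d_o2 = 1/(16.3) − 1/(7.910) = -0.06507, so d_i2 = -15.4 cm.
The final image is virtual, 15.4 cm to the left of lens 2 (overall magnification ≈ -0.41).

15.4 cm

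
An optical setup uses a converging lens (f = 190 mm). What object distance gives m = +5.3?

m = −d_i/d_o ⇒ d_i = −m·d_o.
1/f = 1/d_o + 1/d_i = 1/d_o − 1/(m·d_o) = (1 − 1/m)/d_o, so d_o = f(1 − 1/m) = (190.0)(1 − 1/(+5.3)) = 154 mm.

154 mm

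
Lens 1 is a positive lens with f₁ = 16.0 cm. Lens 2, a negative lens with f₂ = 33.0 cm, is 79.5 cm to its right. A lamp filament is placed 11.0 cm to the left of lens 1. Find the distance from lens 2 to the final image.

25.6 cm

Lens 1: 1/d_i1 = 1/f₁ − 1/d_o1 = 1/(16.0) − 1/(11.0) = -0.02841, so d_i1 = -35.20 cm.
The intermediate image is 35.20 cm to the left of lens 1 (virtual), which is 79.5 − (-35.20) = 114.7 cm to the left of lens 2, so d_o2 = +114.7 cm.
Lens 2 is diverging, so f₂ = −33.0 cm.
Lens 2: 1/d_i2 = 1/f₂ − 1/d_o2 = 1/(-33.0) − 1/(114.7) = -0.03902, so d_i2 = -25.6 cm.
The final image is virtual, 25.6 cm to the left of lens 2 (overall magnification ≈ 0.71).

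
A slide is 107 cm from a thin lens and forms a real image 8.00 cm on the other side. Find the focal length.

f = 7.44 cm (converging)

Real image ⇒ d_i = +8.00 cm.
1/f = 1/d_o + 1/d_i = 1/(107) + 1/(8.00) = 0.1343, so f = 7.44 cm.
Since f is positive, the thin lens is converging.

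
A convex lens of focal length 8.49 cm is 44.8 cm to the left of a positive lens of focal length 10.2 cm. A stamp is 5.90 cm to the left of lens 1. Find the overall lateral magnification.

Lens 1: 1/d_i1 = 1/(8.49) − 1/(5.90) = -0.05171, so d_i1 = -19.34 cm; m₁ = −d_i1/d_o1 = +3.278.
d_o2 = 44.8 − (-19.34) = 64.14 cm.
Lens 2: 1/d_i2 = 1/(10.2) − 1/(64.14) = 0.08245, so d_i2 = 12.13 cm; m₂ = −d_i2/d_o2 = -0.1891.
m = m₁·m₂ = (+3.278)(-0.1891) = -0.620.

m = -0.620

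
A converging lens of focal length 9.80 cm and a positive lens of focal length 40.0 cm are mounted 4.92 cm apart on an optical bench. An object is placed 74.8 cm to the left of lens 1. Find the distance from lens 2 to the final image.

Lens 1: 1/d_i1 = 1/f₁ − 1/d_o1 = 1/(9.80) − 1/(74.8) = 0.08867, so d_i1 = 11.28 cm.
The intermediate image is 11.28 cm to the right of lens 1, which lies 6.360 cm to the right of lens 2 — a virtual object — so d_o2 = −6.360 cm.
Lens 2: 1/d_i2 = 1/f₂ − 1/d_o2 = 1/(40.0) − 1/(-6.360) = 0.1822, so d_i2 = 5.49 cm.
The final image is real, 5.49 cm to the right of lens 2 (overall magnification ≈ -0.13).

5.49 cm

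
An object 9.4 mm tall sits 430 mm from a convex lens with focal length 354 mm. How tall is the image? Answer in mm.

43.8 mm

1/d_i = 1/f − 1/d_o = 1/(354.0) − 1/(430) = 0.0004993, so d_i = 2003 mm.
m = −d_i/d_o = -4.658.
|h_i| = |m|·h_o = 4.658 × 9.4 = 43.8 mm. The image is real, inverted and enlarged, on the far side of the lens.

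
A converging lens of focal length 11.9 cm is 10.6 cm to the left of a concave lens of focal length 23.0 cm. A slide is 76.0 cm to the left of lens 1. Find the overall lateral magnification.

m = -0.219

Lens 1: 1/d_i1 = 1/(11.9) − 1/(76.0) = 0.07088, so d_i1 = 14.11 cm; m₁ = −d_i1/d_o1 = -0.1857.
d_o2 = 10.6 − (14.11) = -3.510 cm (virtual object).
f₂ = −23.0 cm (diverging).
Lens 2: 1/d_i2 = 1/(-23.0) − 1/(-3.510) = 0.2414, so d_i2 = 4.142 cm; m₂ = −d_i2/d_o2 = +1.180.
m = m₁·m₂ = (-0.1857)(+1.180) = -0.219.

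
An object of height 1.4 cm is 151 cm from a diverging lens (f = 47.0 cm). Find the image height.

For a diverging lens, f = -47.0 cm.
1/d_i = 1/f − 1/d_o = 1/(-47.00) − 1/(151) = -0.02790, so d_i = -35.84 cm.
m = −d_i/d_o = +0.2374.
|h_i| = |m|·h_o = 0.2374 × 1.4 = 0.332 cm. The image is virtual, upright and reduced, on the same side as the object.

0.332 cm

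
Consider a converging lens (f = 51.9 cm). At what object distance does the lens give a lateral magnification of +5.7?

42.8 cm

m = −d_i/d_o ⇒ d_i = −m·d_o.
1/f = 1/d_o + 1/d_i = 1/d_o − 1/(m·d_o) = (1 − 1/m)/d_o, so d_o = f(1 − 1/m) = (51.90)(1 − 1/(+5.7)) = 42.8 cm.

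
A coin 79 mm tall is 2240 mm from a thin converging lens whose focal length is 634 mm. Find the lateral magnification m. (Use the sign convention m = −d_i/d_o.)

m = -0.395

1/d_i = 1/f − 1/d_o = 1/(634.0) − 1/(2240) = 0.001131, so d_i = 884.3 mm.
m = −d_i/d_o = −(884.3)/(2240) = -0.395.
The image is real, inverted and reduced, on the far side of the lens.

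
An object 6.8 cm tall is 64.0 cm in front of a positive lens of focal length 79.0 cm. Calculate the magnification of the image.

1/d_i = 1/f − 1/d_o = 1/(79.00) − 1/(64.0) = -0.002967, so d_i = -337.1 cm.
m = −d_i/d_o = −(-337.1)/(64.0) = +5.27.
The image is virtual, upright and enlarged, on the same side as the object.

m = +5.27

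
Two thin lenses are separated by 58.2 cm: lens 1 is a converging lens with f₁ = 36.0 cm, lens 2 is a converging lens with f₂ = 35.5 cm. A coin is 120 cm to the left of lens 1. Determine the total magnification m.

m = -0.530

Lens 1: 1/d_i1 = 1/(36.0) − 1/(120) = 0.01944, so d_i1 = 51.43 cm; m₁ = −d_i1/d_o1 = -0.4286.
d_o2 = 58.2 − (51.43) = 6.770 cm.
Lens 2: 1/d_i2 = 1/(35.5) − 1/(6.770) = -0.1195, so d_i2 = -8.365 cm; m₂ = −d_i2/d_o2 = +1.236.
m = m₁·m₂ = (-0.4286)(+1.236) = -0.530.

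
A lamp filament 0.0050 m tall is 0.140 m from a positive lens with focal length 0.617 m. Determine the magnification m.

1/d_i = 1/f − 1/d_o = 1/(0.6170) − 1/(0.140) = -5.522, so d_i = -0.1811 m.
m = −d_i/d_o = −(-0.1811)/(0.140) = +1.29.
The image is virtual, upright and enlarged, on the same side as the object.

m = +1.29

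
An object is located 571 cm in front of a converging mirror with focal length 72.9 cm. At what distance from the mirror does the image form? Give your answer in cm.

Mirror equation: 1/q = 1/f − 1/p = 1/(72.90) − 1/(571) = 0.01372 − 0.001751 = 0.01197, so q = 83.6 cm.
The image is real, inverted and reduced, in front of the mirror.

83.6 cm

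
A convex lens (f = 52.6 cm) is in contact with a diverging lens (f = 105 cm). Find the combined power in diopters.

P₁ = 1/f₁ = 1/(0.526 m) = +1.901 D; P₂ = 1/f₂ = 1/(-1.05 m) = -0.9524 D.
For thin lenses in contact, P = P₁ + P₂ = (+1.901) + (-0.9524) = +0.949 D.

P = +0.949 D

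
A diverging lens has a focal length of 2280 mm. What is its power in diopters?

For a diverging lens, f = −2280 mm.
f = -228 cm = -2.28 m.
P = 1/f = 1/(-2.28 m) = -0.439 D.

P = -0.439 D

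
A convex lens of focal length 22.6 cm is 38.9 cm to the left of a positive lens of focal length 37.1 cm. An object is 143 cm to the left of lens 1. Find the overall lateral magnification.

m = -0.278

Lens 1: 1/d_i1 = 1/(22.6) − 1/(143) = 0.03725, so d_i1 = 26.84 cm; m₁ = −d_i1/d_o1 = -0.1877.
d_o2 = 38.9 − (26.84) = 12.06 cm.
Lens 2: 1/d_i2 = 1/(37.1) − 1/(12.06) = -0.05596, so d_i2 = -17.87 cm; m₂ = −d_i2/d_o2 = +1.482.
m = m₁·m₂ = (-0.1877)(+1.482) = -0.278.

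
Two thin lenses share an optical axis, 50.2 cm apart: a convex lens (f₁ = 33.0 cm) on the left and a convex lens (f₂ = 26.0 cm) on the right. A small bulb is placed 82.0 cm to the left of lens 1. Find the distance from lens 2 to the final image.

Lens 1: 1/d_i1 = 1/f₁ − 1/d_o1 = 1/(33.0) − 1/(82.0) = 0.01811, so d_i1 = 55.22 cm.
The intermediate image is 55.22 cm to the right of lens 1, which lies 5.020 cm to the right of lens 2 — a virtual object — so d_o2 = −5.020 cm.
Lens 2: 1/d_i2 = 1/f₂ − 1/d_o2 = 1/(26.0) − 1/(-5.020) = 0.2377, so d_i2 = 4.21 cm.
The final image is real, 4.21 cm to the right of lens 2 (overall magnification ≈ -0.56).

4.21 cm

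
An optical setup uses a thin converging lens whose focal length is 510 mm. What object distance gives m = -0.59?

m = −d_i/d_o ⇒ d_i = −m·d_o.
1/f = 1/d_o + 1/d_i = 1/d_o − 1/(m·d_o) = (1 − 1/m)/d_o, so d_o = f(1 − 1/m) = (510.0)(1 − 1/(-0.59)) = 1370 mm.

1370 mm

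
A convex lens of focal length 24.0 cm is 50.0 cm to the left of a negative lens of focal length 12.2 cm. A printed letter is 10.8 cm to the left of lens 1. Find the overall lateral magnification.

m = +0.271

Lens 1: 1/d_i1 = 1/(24.0) − 1/(10.8) = -0.05093, so d_i1 = -19.64 cm; m₁ = −d_i1/d_o1 = +1.819.
d_o2 = 50.0 − (-19.64) = 69.64 cm.
f₂ = −12.2 cm (diverging).
Lens 2: 1/d_i2 = 1/(-12.2) − 1/(69.64) = -0.09633, so d_i2 = -10.38 cm; m₂ = −d_i2/d_o2 = +0.1491.
m = m₁·m₂ = (+1.819)(+0.1491) = +0.271.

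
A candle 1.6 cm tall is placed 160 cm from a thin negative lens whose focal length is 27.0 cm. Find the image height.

For a negative lens, f = -27.0 cm.
1/d_i = 1/f − 1/d_o = 1/(-27.00) − 1/(160) = -0.04329, so d_i = -23.10 cm.
m = −d_i/d_o = +0.1444.
|h_i| = |m|·h_o = 0.1444 × 1.6 = 0.231 cm. The image is virtual, upright and reduced, on the same side as the object.

0.231 cm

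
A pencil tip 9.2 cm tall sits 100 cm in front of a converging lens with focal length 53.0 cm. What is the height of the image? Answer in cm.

1/d_i = 1/f − 1/d_o = 1/(53.00) − 1/(100) = 0.008868, so d_i = 112.8 cm.
m = −d_i/d_o = -1.128.
|h_i| = |m|·h_o = 1.128 × 9.2 = 10.4 cm. The image is real, inverted and enlarged, on the far side of the lens.

10.4 cm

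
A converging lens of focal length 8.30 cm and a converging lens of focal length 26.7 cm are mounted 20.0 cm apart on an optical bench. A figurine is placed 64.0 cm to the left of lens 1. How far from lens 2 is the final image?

Lens 1: 1/d_i1 = 1/f₁ − 1/d_o1 = 1/(8.30) − 1/(64.0) = 0.1049, so d_i1 = 9.537 cm.
The intermediate image is 9.537 cm to the right of lens 1, which is 20.0 − (9.537) = 10.46 cm to the left of lens 2, so d_o2 = +10.46 cm.
Lens 2: 1/d_i2 = 1/f₂ − 1/d_o2 = 1/(26.7) − 1/(10.46) = -0.05815, so d_i2 = -17.2 cm.
The final image is virtual, 17.2 cm to the left of lens 2 (overall magnification ≈ -0.25).

17.2 cm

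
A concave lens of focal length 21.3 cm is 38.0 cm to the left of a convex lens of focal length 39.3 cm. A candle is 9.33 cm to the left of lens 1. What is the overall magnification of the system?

m = -5.27

f₁ = −21.3 cm (diverging).
Lens 1: 1/d_i1 = 1/(-21.3) − 1/(9.33) = -0.1541, so d_i1 = -6.488 cm; m₁ = −d_i1/d_o1 = +0.6954.
d_o2 = 38.0 − (-6.488) = 44.49 cm.
Lens 2: 1/d_i2 = 1/(39.3) − 1/(44.49) = 0.002968, so d_i2 = 336.9 cm; m₂ = −d_i2/d_o2 = -7.572.
m = m₁·m₂ = (+0.6954)(-7.572) = -5.27.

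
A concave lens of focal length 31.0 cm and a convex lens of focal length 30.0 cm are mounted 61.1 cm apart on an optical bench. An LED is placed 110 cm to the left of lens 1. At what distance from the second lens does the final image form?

46.3 cm

Lens 1 is diverging, so f₁ = −31.0 cm.
Lens 1: 1/d_i1 = 1/f₁ − 1/d_o1 = 1/(-31.0) − 1/(110) = -0.04135, so d_i1 = -24.18 cm.
The intermediate image is 24.18 cm to the left of lens 1 (virtual), which is 61.1 − (-24.18) = 85.28 cm to the left of lens 2, so d_o2 = +85.28 cm.
Lens 2: 1/d_i2 = 1/f₂ − 1/d_o2 = 1/(30.0) − 1/(85.28) = 0.02161, so d_i2 = 46.3 cm.
The final image is real, 46.3 cm to the right of lens 2 (overall magnification ≈ -0.12).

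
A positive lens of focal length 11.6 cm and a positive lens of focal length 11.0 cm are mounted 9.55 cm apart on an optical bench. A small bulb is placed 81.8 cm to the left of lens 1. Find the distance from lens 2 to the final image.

Lens 1: 1/d_i1 = 1/f₁ − 1/d_o1 = 1/(11.6) − 1/(81.8) = 0.07398, so d_i1 = 13.52 cm.
The intermediate image is 13.52 cm to the right of lens 1, which lies 3.970 cm to the right of lens 2 — a virtual object — so d_o2 = −3.970 cm.
Lens 2: 1/d_i2 = 1/f₂ − 1/d_o2 = 1/(11.0) − 1/(-3.970) = 0.3428, so d_i2 = 2.92 cm.
The final image is real, 2.92 cm to the right of lens 2 (overall magnification ≈ -0.12).

2.92 cm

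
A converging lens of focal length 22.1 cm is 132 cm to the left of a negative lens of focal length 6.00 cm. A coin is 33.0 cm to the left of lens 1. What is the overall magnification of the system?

m = -0.171

Lens 1: 1/d_i1 = 1/(22.1) − 1/(33.0) = 0.01495, so d_i1 = 66.91 cm; m₁ = −d_i1/d_o1 = -2.028.
d_o2 = 132 − (66.91) = 65.09 cm.
f₂ = −6.00 cm (diverging).
Lens 2: 1/d_i2 = 1/(-6.00) − 1/(65.09) = -0.1820, so d_i2 = -5.494 cm; m₂ = −d_i2/d_o2 = +0.08440.
m = m₁·m₂ = (-2.028)(+0.08440) = -0.171.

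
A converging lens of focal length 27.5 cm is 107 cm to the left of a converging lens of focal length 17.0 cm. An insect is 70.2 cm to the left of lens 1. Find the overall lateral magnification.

Lens 1: 1/d_i1 = 1/(27.5) − 1/(70.2) = 0.02212, so d_i1 = 45.21 cm; m₁ = −d_i1/d_o1 = -0.6440.
d_o2 = 107 − (45.21) = 61.79 cm.
Lens 2: 1/d_i2 = 1/(17.0) − 1/(61.79) = 0.04264, so d_i2 = 23.45 cm; m₂ = −d_i2/d_o2 = -0.3795.
m = m₁·m₂ = (-0.6440)(-0.3795) = +0.244.

m = +0.244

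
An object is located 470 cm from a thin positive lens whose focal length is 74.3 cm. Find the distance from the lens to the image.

88.3 cm

Thin-lens equation: 1/s_i = 1/f − 1/s_o = 1/(74.30) − 1/(470) = 0.01346 − 0.002128 = 0.01133, so s_i = 88.3 cm.
The image is real, inverted and reduced, on the far side of the lens.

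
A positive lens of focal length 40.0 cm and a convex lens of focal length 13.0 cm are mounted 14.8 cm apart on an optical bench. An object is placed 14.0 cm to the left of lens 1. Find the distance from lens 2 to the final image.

20.2 cm

Lens 1: 1/d_i1 = 1/f₁ − 1/d_o1 = 1/(40.0) − 1/(14.0) = -0.04643, so d_i1 = -21.54 cm.
The intermediate image is 21.54 cm to the left of lens 1 (virtual), which is 14.8 − (-21.54) = 36.34 cm to the left of lens 2, so d_o2 = +36.34 cm.
Lens 2: 1/d_i2 = 1/f₂ − 1/d_o2 = 1/(13.0) − 1/(36.34) = 0.04941, so d_i2 = 20.2 cm.
The final image is real, 20.2 cm to the right of lens 2 (overall magnification ≈ -0.86).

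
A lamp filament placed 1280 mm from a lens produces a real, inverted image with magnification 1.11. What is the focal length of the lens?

f = 673 mm (converging)

m = −d_i/d_o ⇒ d_i = −m·d_o = −(-1.11)·(1280) = 1421 mm.
1/f = 1/d_o + 1/d_i = 1/(1280) + 1/(1421) = 0.001485, so f = 673 mm.
Since f is positive, the lens is converging.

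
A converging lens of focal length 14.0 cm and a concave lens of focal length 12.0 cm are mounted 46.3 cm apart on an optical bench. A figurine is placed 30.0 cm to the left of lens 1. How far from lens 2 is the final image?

Lens 1: 1/d_i1 = 1/f₁ − 1/d_o1 = 1/(14.0) − 1/(30.0) = 0.03810, so d_i1 = 26.25 cm.
The intermediate image is 26.25 cm to the right of lens 1, which is 46.3 − (26.25) = 20.05 cm to the left of lens 2, so d_o2 = +20.05 cm.
Lens 2 is diverging, so f₂ = −12.0 cm.
Lens 2: 1/d_i2 = 1/f₂ − 1/d_o2 = 1/(-12.0) − 1/(20.05) = -0.1332, so d_i2 = -7.51 cm.
The final image is virtual, 7.51 cm to the left of lens 2 (overall magnification ≈ -0.33).

7.51 cm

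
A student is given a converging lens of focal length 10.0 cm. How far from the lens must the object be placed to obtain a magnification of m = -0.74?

m = −d_i/d_o ⇒ d_i = −m·d_o.
1/f = 1/d_o + 1/d_i = 1/d_o − 1/(m·d_o) = (1 − 1/m)/d_o, so d_o = f(1 − 1/m) = (10.00)(1 − 1/(-0.74)) = 23.5 cm.

23.5 cm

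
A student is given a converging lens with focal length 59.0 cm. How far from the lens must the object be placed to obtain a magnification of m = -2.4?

m = −d_i/d_o ⇒ d_i = −m·d_o.
1/f = 1/d_o + 1/d_i = 1/d_o − 1/(m·d_o) = (1 − 1/m)/d_o, so d_o = f(1 − 1/m) = (59.00)(1 − 1/(-2.4)) = 83.6 cm.

83.6 cm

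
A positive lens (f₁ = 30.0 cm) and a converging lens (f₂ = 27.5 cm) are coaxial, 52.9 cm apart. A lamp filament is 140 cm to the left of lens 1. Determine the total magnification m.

Lens 1: 1/d_i1 = 1/(30.0) − 1/(140) = 0.02619, so d_i1 = 38.18 cm; m₁ = −d_i1/d_o1 = -0.2727.
d_o2 = 52.9 − (38.18) = 14.72 cm.
Lens 2: 1/d_i2 = 1/(27.5) − 1/(14.72) = -0.03157, so d_i2 = -31.67 cm; m₂ = −d_i2/d_o2 = +2.152.
m = m₁·m₂ = (-0.2727)(+2.152) = -0.587.

m = -0.587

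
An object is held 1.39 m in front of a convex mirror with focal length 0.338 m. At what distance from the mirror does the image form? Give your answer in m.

0.272 m

For a convex mirror, f = -0.338 m.
Mirror equation: 1/s_i = 1/f − 1/s_o = 1/(-0.3380) − 1/(1.39) = -2.959 − 0.7194 = -3.678, so s_i = -0.272 m.
The image is virtual, upright and reduced, behind the mirror.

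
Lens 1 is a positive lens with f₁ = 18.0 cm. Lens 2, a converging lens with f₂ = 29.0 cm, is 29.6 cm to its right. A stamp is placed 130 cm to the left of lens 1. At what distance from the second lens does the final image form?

Lens 1: 1/d_i1 = 1/f₁ − 1/d_o1 = 1/(18.0) − 1/(130) = 0.04786, so d_i1 = 20.89 cm.
The intermediate image is 20.89 cm to the right of lens 1, which is 29.6 − (20.89) = 8.710 cm to the left of lens 2, so d_o2 = +8.710 cm.
Lens 2: 1/d_i2 = 1/f₂ − 1/d_o2 = 1/(29.0) − 1/(8.710) = -0.08033, so d_i2 = -12.4 cm.
The final image is virtual, 12.4 cm to the left of lens 2 (overall magnification ≈ -0.23).

12.4 cm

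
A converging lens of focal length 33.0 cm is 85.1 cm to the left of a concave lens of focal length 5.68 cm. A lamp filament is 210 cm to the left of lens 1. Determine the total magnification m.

m = -0.0205

Lens 1: 1/d_i1 = 1/(33.0) − 1/(210) = 0.02554, so d_i1 = 39.15 cm; m₁ = −d_i1/d_o1 = -0.1864.
d_o2 = 85.1 − (39.15) = 45.95 cm.
f₂ = −5.68 cm (diverging).
Lens 2: 1/d_i2 = 1/(-5.68) − 1/(45.95) = -0.1978, so d_i2 = -5.055 cm; m₂ = −d_i2/d_o2 = +0.1100.
m = m₁·m₂ = (-0.1864)(+0.1100) = -0.0205.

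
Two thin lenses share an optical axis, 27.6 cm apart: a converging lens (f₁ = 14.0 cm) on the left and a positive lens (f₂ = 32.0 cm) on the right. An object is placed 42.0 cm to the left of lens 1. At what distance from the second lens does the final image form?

Lens 1: 1/d_i1 = 1/f₁ − 1/d_o1 = 1/(14.0) − 1/(42.0) = 0.04762, so d_i1 = 21.00 cm.
The intermediate image is 21.00 cm to the right of lens 1, which is 27.6 − (21.00) = 6.600 cm to the left of lens 2, so d_o2 = +6.600 cm.
Lens 2: 1/d_i2 = 1/f₂ − 1/d_o2 = 1/(32.0) − 1/(6.600) = -0.1203, so d_i2 = -8.31 cm.
The final image is virtual, 8.31 cm to the left of lens 2 (overall magnification ≈ -0.63).

8.31 cm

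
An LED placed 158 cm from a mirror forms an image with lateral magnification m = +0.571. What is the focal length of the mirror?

f = -210 cm (convex)

m = −d_i/d_o ⇒ d_i = −m·d_o = −(+0.571)·(158) = -90.22 cm.
1/f = 1/d_o + 1/d_i = 1/(158) + 1/(-90.22) = -0.004755, so f = -210 cm.
Since f is negative, the mirror is convex.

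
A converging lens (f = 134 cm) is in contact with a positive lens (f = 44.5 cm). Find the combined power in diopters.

P = +2.99 D

P₁ = 1/f₁ = 1/(1.34 m) = +0.7463 D; P₂ = 1/f₂ = 1/(0.445 m) = +2.247 D.
For thin lenses in contact, P = P₁ + P₂ = (+0.7463) + (+2.247) = +2.99 D.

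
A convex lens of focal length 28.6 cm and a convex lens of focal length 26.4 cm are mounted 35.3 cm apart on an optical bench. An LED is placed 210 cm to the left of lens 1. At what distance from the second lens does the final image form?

2.39 cm

Lens 1: 1/d_i1 = 1/f₁ − 1/d_o1 = 1/(28.6) − 1/(210) = 0.03020, so d_i1 = 33.11 cm.
The intermediate image is 33.11 cm to the right of lens 1, which is 35.3 − (33.11) = 2.190 cm to the left of lens 2, so d_o2 = +2.190 cm.
Lens 2: 1/d_i2 = 1/f₂ − 1/d_o2 = 1/(26.4) − 1/(2.190) = -0.4187, so d_i2 = -2.39 cm.
The final image is virtual, 2.39 cm to the left of lens 2 (overall magnification ≈ -0.17).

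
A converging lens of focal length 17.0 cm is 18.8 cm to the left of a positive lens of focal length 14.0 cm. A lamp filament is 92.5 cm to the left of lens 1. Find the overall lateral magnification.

Lens 1: 1/d_i1 = 1/(17.0) − 1/(92.5) = 0.04801, so d_i1 = 20.83 cm; m₁ = −d_i1/d_o1 = -0.2252.
d_o2 = 18.8 − (20.83) = -2.030 cm (virtual object).
Lens 2: 1/d_i2 = 1/(14.0) − 1/(-2.030) = 0.5640, so d_i2 = 1.773 cm; m₂ = −d_i2/d_o2 = +0.8734.
m = m₁·m₂ = (-0.2252)(+0.8734) = -0.197.

m = -0.197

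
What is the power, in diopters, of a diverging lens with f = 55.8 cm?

P = -1.79 D

For a diverging lens, f = −55.8 cm.
f = -55.8 cm = -0.558 m.
P = 1/f = 1/(-0.558 m) = -1.79 D.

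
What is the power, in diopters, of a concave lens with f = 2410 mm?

P = -0.415 D

For a concave lens, f = −2410 mm.
f = -241 cm = -2.41 m.
P = 1/f = 1/(-2.41 m) = -0.415 D.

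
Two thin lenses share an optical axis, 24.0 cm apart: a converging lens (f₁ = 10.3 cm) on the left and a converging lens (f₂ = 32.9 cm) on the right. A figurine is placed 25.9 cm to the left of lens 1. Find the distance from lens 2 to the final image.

Lens 1: 1/d_i1 = 1/f₁ − 1/d_o1 = 1/(10.3) − 1/(25.9) = 0.05848, so d_i1 = 17.10 cm.
The intermediate image is 17.10 cm to the right of lens 1, which is 24.0 − (17.10) = 6.900 cm to the left of lens 2, so d_o2 = +6.900 cm.
Lens 2: 1/d_i2 = 1/f₂ − 1/d_o2 = 1/(32.9) − 1/(6.900) = -0.1145, so d_i2 = -8.73 cm.
The final image is virtual, 8.73 cm to the left of lens 2 (overall magnification ≈ -0.84).

8.73 cm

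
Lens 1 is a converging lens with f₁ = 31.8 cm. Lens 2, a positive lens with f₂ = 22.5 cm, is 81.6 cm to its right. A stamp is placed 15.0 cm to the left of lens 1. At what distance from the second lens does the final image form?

28.3 cm

Lens 1: 1/d_i1 = 1/f₁ − 1/d_o1 = 1/(31.8) − 1/(15.0) = -0.03522, so d_i1 = -28.39 cm.
The intermediate image is 28.39 cm to the left of lens 1 (virtual), which is 81.6 − (-28.39) = 110.0 cm to the left of lens 2, so d_o2 = +110.0 cm.
Lens 2: 1/d_i2 = 1/f₂ − 1/d_o2 = 1/(22.5) − 1/(110.0) = 0.03535, so d_i2 = 28.3 cm.
The final image is real, 28.3 cm to the right of lens 2 (overall magnification ≈ -0.49).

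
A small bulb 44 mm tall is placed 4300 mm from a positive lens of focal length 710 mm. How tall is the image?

8.70 mm

1/d_i = 1/f − 1/d_o = 1/(710.0) − 1/(4300) = 0.001176, so d_i = 850.4 mm.
m = −d_i/d_o = -0.1978.
|h_i| = |m|·h_o = 0.1978 × 44 = 8.70 mm. The image is real, inverted and reduced, on the far side of the lens.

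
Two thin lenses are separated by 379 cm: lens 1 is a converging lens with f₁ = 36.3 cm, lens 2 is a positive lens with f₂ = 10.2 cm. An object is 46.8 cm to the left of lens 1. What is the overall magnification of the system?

m = +0.170

Lens 1: 1/d_i1 = 1/(36.3) − 1/(46.8) = 0.006181, so d_i1 = 161.8 cm; m₁ = −d_i1/d_o1 = -3.457.
d_o2 = 379 − (161.8) = 217.2 cm.
Lens 2: 1/d_i2 = 1/(10.2) − 1/(217.2) = 0.09344, so d_i2 = 10.70 cm; m₂ = −d_i2/d_o2 = -0.04928.
m = m₁·m₂ = (-3.457)(-0.04928) = +0.170.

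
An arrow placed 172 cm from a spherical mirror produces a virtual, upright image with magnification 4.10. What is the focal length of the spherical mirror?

m = −d_i/d_o ⇒ d_i = −m·d_o = −(+4.10)·(172) = -705.2 cm.
1/f = 1/d_o + 1/d_i = 1/(172) + 1/(-705.2) = 0.004396, so f = 227 cm.
Since f is positive, the spherical mirror is concave.

f = 227 cm (concave)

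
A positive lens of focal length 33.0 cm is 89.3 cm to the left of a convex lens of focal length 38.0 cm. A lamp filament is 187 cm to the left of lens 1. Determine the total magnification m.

Lens 1: 1/d_i1 = 1/(33.0) − 1/(187) = 0.02496, so d_i1 = 40.07 cm; m₁ = −d_i1/d_o1 = -0.2143.
d_o2 = 89.3 − (40.07) = 49.23 cm.
Lens 2: 1/d_i2 = 1/(38.0) − 1/(49.23) = 0.006003, so d_i2 = 166.6 cm; m₂ = −d_i2/d_o2 = -3.384.
m = m₁·m₂ = (-0.2143)(-3.384) = +0.725.

m = +0.725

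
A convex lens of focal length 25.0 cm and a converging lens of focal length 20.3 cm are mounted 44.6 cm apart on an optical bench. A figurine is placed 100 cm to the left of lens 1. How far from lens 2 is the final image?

25.3 cm

Lens 1: 1/d_i1 = 1/f₁ − 1/d_o1 = 1/(25.0) − 1/(100) = 0.03000, so d_i1 = 33.33 cm.
The intermediate image is 33.33 cm to the right of lens 1, which is 44.6 − (33.33) = 11.27 cm to the left of lens 2, so d_o2 = +11.27 cm.
Lens 2: 1/d_i2 = 1/f₂ − 1/d_o2 = 1/(20.3) − 1/(11.27) = -0.03947, so d_i2 = -25.3 cm.
The final image is virtual, 25.3 cm to the left of lens 2 (overall magnification ≈ -0.75).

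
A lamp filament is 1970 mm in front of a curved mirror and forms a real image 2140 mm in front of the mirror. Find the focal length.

f = 1030 mm (concave)

Real image ⇒ d_i = +2140 mm.
1/f = 1/d_o + 1/d_i = 1/(1970) + 1/(2140) = 0.0009749, so f = 1030 mm.
Since f is positive, the curved mirror is concave.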